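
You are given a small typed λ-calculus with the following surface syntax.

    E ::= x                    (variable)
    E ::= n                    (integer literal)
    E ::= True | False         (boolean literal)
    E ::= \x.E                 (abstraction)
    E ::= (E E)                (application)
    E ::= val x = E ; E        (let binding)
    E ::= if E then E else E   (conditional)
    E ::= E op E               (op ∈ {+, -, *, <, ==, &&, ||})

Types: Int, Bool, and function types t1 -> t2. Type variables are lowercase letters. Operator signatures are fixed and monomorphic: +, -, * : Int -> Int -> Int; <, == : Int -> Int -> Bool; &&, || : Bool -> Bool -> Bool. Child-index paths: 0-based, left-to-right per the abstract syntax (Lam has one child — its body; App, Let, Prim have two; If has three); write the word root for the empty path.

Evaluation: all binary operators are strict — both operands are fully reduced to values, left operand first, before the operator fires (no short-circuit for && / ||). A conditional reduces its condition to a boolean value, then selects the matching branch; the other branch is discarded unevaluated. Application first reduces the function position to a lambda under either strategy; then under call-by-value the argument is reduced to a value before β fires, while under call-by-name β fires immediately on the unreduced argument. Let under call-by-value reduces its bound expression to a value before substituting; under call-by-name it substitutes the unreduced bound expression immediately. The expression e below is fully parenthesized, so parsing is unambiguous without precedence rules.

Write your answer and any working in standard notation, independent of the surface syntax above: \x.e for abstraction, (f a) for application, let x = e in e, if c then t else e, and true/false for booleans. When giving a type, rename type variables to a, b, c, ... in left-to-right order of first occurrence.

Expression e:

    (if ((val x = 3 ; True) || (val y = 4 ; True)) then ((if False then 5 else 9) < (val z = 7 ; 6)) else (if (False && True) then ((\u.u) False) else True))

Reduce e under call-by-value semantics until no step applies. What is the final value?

Answer: false

Derivation:
step 0: (if ((let x = 3 in true) || (let y = 4 in true)) then ((if false then 5 else 9) < (let z = 7 in 6)) else (if (false && true) then ((\u.u) false) else true))
step 1: [let@0.0] (if (true || (let y = 4 in true)) then ((if false then 5 else 9) < (let z = 7 in 6)) else (if (false && true) then ((\u.u) false) else true))
step 2: [let@0.1] (if (true || true) then ((if false then 5 else 9) < (let z = 7 in 6)) else (if (false && true) then ((\u.u) false) else true))
step 3: [delta@0] (if true then ((if false then 5 else 9) < (let z = 7 in 6)) else (if (false && true) then ((\u.u) false) else true))
step 4: [if@root] ((if false then 5 else 9) < (let z = 7 in 6))
step 5: [if@0] (9 < (let z = 7 in 6))
step 6: [let@1] (9 < 6)
step 7: [delta@root] false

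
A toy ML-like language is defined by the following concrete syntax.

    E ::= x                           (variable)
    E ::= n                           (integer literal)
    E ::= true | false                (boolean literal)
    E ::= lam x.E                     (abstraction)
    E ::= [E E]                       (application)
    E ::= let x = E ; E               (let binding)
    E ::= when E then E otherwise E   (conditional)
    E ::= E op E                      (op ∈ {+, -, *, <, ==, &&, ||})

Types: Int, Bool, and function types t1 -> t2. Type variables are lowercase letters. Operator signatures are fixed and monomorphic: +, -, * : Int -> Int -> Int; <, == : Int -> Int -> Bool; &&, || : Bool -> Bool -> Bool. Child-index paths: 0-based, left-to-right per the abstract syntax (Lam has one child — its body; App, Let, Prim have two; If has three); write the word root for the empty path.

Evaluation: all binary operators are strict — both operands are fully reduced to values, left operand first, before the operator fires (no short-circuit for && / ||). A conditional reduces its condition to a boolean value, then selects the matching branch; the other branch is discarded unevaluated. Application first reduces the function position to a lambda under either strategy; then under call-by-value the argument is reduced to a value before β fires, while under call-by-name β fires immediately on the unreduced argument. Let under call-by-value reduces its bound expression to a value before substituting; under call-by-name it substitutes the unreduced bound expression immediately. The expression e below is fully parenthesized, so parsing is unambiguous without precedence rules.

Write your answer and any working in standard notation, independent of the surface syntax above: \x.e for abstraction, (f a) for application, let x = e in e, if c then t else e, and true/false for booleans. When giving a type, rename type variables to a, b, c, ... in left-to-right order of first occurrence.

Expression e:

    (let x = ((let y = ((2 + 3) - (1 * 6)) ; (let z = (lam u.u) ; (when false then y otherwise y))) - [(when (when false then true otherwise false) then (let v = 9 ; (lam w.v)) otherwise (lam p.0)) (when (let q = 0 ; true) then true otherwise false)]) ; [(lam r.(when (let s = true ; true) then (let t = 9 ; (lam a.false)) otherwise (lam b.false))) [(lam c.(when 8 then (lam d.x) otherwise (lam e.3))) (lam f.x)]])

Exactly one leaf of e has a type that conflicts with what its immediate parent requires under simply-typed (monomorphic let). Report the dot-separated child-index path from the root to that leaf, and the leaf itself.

Derivation:
  unify Int ~ Int
  unify Int ~ Int
  unify Int ~ Int
  unify Int ~ Int
  unify Int ~ Int
  unify Int ~ Int
let y : Int
u : a
\u._ : a -> a
let z : a -> a
  unify Bool ~ Bool
y : Int
y : Int
  unify Int ~ Int
  unify Int ~ Int
  unify Bool ~ Bool
  unify Bool ~ Bool
  unify Bool ~ Bool
let v : Int
v : Int
\w._ : b -> Int
\p._ : c -> Int
  unify b -> Int ~ c -> Int
  unify b ~ c
  unify Int ~ Int
let q : Int
  unify Bool ~ Bool
  unify Bool ~ Bool
  unify c -> Int ~ Bool -> d
  unify c ~ Bool
  unify Int ~ d
_ _ : Int
  unify Int ~ Int
let x : Int
let s : Bool
  unify Bool ~ Bool
let t : Int
\a._ : f -> Bool
\b._ : g -> Bool
  unify f -> Bool ~ g -> Bool
  unify f ~ g
  unify Bool ~ Bool
\r._ : e -> g -> Bool
  unify Int ~ Bool
  FAIL: mismatch Int ~ Bool

Answer: 1.1.0.0.0 : 8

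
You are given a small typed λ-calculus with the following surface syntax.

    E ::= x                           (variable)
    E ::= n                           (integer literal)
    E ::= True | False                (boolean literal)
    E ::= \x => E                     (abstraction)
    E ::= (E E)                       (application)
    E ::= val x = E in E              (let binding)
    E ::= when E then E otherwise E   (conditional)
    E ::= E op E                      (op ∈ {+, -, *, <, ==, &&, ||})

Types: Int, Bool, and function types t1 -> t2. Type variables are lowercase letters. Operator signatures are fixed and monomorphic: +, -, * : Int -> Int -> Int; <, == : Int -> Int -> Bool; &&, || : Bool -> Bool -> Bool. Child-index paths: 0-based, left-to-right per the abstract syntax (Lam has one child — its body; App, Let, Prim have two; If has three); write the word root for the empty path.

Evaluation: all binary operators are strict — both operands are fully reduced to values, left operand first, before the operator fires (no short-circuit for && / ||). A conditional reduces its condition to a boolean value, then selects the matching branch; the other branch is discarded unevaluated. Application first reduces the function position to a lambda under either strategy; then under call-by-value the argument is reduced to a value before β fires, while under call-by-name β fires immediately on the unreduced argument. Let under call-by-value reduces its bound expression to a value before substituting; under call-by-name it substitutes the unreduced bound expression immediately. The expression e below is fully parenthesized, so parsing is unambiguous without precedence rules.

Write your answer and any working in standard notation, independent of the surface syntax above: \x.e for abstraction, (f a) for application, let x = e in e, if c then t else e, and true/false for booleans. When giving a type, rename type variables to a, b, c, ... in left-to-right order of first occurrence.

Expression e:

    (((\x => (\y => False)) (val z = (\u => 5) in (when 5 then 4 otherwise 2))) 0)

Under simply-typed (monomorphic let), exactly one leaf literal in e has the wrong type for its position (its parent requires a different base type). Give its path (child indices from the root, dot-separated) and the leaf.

Trace:
\y._ : b -> Bool
\x._ : a -> b -> Bool
\u._ : c -> Int
let z : c -> Int
  unify Int ~ Bool
  FAIL: mismatch Int ~ Bool

Answer: 0.1.1.0 : 5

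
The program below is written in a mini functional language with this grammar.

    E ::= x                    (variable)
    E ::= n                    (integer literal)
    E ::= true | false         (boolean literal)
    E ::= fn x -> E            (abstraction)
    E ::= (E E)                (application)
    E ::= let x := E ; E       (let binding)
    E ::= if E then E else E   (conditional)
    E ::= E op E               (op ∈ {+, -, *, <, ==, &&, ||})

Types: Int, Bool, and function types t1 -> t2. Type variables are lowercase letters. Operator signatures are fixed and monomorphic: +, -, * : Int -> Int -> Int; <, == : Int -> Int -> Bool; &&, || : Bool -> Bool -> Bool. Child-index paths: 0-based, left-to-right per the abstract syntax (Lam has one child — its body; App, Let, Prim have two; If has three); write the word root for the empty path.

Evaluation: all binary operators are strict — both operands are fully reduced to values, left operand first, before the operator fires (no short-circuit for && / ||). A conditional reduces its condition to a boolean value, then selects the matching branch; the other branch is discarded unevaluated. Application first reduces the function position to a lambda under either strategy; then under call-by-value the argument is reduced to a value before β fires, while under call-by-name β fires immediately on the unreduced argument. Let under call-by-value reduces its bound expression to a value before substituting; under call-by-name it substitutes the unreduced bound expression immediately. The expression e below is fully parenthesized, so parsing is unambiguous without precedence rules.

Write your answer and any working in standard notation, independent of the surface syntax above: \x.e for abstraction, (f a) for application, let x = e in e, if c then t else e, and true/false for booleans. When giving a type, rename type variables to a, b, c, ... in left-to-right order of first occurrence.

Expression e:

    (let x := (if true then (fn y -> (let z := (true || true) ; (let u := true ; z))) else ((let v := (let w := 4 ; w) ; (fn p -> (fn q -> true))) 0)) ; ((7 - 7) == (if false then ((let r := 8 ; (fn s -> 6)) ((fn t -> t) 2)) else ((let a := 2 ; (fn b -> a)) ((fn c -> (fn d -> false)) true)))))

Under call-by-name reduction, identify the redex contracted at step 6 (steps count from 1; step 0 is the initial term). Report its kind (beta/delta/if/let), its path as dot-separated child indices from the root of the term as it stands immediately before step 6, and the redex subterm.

Trace:
step 0: (let x = (if true then (\y.(let z = (true || true) in (let u = true in z))) else ((let v = (let w = 4 in w) in (\p.(\q.true))) 0)) in ((7 - 7) == (if false then ((let r = 8 in (\s.6)) ((\t.t) 2)) else ((let a = 2 in (\b.a)) ((\c.(\d.false)) true)))))
step 1: [let@root] ((7 - 7) == (if false then ((let r = 8 in (\s.6)) ((\t.t) 2)) else ((let a = 2 in (\b.a)) ((\c.(\d.false)) true))))
step 2: [delta@0] (0 == (if false then ((let r = 8 in (\s.6)) ((\t.t) 2)) else ((let a = 2 in (\b.a)) ((\c.(\d.false)) true))))
step 3: [if@1] (0 == ((let a = 2 in (\b.a)) ((\c.(\d.false)) true)))
step 4: [let@1.0] (0 == ((\b.2) ((\c.(\d.false)) true)))
step 5: [beta@1] (0 == 2)
step 6: [delta@root] false

Answer: delta at root : (0 == 2)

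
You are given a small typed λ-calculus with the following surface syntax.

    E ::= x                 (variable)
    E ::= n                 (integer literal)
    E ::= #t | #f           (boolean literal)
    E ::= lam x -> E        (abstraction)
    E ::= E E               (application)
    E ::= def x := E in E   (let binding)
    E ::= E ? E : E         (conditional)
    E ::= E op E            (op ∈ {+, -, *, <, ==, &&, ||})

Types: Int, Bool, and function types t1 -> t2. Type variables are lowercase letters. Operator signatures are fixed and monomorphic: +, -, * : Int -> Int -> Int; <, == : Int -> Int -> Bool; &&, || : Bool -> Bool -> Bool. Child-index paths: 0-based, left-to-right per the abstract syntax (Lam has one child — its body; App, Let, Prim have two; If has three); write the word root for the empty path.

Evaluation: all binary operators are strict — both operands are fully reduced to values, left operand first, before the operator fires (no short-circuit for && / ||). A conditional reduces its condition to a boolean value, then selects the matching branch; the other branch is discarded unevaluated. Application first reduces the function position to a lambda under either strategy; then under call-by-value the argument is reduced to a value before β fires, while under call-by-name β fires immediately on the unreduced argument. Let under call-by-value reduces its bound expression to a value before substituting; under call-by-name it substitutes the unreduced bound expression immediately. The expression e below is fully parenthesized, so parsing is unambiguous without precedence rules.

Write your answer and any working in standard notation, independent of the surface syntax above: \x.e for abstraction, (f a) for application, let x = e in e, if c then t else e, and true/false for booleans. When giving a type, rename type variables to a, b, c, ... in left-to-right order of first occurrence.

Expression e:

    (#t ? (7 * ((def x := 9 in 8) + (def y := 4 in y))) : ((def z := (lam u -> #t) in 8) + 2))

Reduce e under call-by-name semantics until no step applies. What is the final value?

Answer: 84

Derivation:
step 0: (if true then (7 * ((let x = 9 in 8) + (let y = 4 in y))) else ((let z = (\u.true) in 8) + 2))
step 1: [if@root] (7 * ((let x = 9 in 8) + (let y = 4 in y)))
step 2: [let@1.0] (7 * (8 + (let y = 4 in y)))
step 3: [let@1.1] (7 * (8 + 4))
step 4: [delta@1] (7 * 12)
step 5: [delta@root] 84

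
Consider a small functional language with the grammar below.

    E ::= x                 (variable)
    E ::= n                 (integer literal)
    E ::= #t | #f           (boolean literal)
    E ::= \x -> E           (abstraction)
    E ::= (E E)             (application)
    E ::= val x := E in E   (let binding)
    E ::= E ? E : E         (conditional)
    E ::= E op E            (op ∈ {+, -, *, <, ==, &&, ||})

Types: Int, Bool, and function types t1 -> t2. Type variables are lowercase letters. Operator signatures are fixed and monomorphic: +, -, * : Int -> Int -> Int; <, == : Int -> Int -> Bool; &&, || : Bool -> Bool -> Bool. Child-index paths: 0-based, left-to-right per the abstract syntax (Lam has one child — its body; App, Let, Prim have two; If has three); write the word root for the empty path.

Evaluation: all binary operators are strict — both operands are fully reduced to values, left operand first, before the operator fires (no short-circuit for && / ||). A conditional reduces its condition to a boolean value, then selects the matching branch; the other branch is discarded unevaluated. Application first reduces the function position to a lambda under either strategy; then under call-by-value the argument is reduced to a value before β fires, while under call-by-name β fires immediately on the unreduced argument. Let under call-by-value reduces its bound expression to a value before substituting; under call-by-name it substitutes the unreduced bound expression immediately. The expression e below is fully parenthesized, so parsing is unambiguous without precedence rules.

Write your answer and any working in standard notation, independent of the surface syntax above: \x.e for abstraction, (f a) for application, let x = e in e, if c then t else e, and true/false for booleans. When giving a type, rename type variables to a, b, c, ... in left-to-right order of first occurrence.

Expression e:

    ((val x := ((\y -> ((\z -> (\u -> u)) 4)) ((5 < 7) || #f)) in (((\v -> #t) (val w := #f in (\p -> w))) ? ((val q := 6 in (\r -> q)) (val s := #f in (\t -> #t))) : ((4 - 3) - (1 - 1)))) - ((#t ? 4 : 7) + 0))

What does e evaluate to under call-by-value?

Trace:
step 0: ((let x = ((\y.((\z.(\u.u)) 4)) ((5 < 7) || false)) in (if ((\v.true) (let w = false in (\p.w))) then ((let q = 6 in (\r.q)) (let s = false in (\t.true))) else ((4 - 3) - (1 - 1)))) - ((if true then 4 else 7) + 0))
step 1: [delta@0.0.1.0] ((let x = ((\y.((\z.(\u.u)) 4)) (true || false)) in (if ((\v.true) (let w = false in (\p.w))) then ((let q = 6 in (\r.q)) (let s = false in (\t.true))) else ((4 - 3) - (1 - 1)))) - ((if true then 4 else 7) + 0))
step 2: [delta@0.0.1] ((let x = ((\y.((\z.(\u.u)) 4)) true) in (if ((\v.true) (let w = false in (\p.w))) then ((let q = 6 in (\r.q)) (let s = false in (\t.true))) else ((4 - 3) - (1 - 1)))) - ((if true then 4 else 7) + 0))
step 3: [beta@0.0] ((let x = ((\z.(\u.u)) 4) in (if ((\v.true) (let w = false in (\p.w))) then ((let q = 6 in (\r.q)) (let s = false in (\t.true))) else ((4 - 3) - (1 - 1)))) - ((if true then 4 else 7) + 0))
step 4: [beta@0.0] ((let x = (\u.u) in (if ((\v.true) (let w = false in (\p.w))) then ((let q = 6 in (\r.q)) (let s = false in (\t.true))) else ((4 - 3) - (1 - 1)))) - ((if true then 4 else 7) + 0))
step 5: [let@0] ((if ((\v.true) (let w = false in (\p.w))) then ((let q = 6 in (\r.q)) (let s = false in (\t.true))) else ((4 - 3) - (1 - 1))) - ((if true then 4 else 7) + 0))
step 6: [let@0.0.1] ((if ((\v.true) (\p.false)) then ((let q = 6 in (\r.q)) (let s = false in (\t.true))) else ((4 - 3) - (1 - 1))) - ((if true then 4 else 7) + 0))
step 7: [beta@0.0] ((if true then ((let q = 6 in (\r.q)) (let s = false in (\t.true))) else ((4 - 3) - (1 - 1))) - ((if true then 4 else 7) + 0))
step 8: [if@0] (((let q = 6 in (\r.q)) (let s = false in (\t.true))) - ((if true then 4 else 7) + 0))
step 9: [let@0.0] (((\r.6) (let s = false in (\t.true))) - ((if true then 4 else 7) + 0))
step 10: [let@0.1] (((\r.6) (\t.true)) - ((if true then 4 else 7) + 0))
step 11: [beta@0] (6 - ((if true then 4 else 7) + 0))
step 12: [if@1.0] (6 - (4 + 0))
step 13: [delta@1] (6 - 4)
step 14: [delta@root] 2

Answer: 2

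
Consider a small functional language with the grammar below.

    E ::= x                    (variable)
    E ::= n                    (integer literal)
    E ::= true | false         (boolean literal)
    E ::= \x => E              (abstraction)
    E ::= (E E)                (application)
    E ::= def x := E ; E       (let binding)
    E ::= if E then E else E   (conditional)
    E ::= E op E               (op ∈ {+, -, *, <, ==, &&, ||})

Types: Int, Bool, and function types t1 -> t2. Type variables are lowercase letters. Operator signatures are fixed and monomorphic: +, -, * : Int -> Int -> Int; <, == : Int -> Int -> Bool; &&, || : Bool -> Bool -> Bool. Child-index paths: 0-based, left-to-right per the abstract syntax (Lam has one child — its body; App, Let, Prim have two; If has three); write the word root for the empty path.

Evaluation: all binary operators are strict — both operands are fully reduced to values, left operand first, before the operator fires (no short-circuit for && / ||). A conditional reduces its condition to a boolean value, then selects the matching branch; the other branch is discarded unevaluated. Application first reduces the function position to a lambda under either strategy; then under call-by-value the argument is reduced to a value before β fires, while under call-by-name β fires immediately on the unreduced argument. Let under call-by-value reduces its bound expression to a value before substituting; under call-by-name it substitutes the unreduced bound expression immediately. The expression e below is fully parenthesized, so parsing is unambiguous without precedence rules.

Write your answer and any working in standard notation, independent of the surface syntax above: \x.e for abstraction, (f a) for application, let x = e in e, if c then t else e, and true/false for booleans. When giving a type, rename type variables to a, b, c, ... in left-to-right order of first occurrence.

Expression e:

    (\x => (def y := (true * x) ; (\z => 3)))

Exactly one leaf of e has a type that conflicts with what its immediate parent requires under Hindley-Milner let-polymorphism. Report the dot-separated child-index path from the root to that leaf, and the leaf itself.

Answer: 0.0.0 : true

Working:
  unify Bool ~ Int
  FAIL: mismatch Bool ~ Int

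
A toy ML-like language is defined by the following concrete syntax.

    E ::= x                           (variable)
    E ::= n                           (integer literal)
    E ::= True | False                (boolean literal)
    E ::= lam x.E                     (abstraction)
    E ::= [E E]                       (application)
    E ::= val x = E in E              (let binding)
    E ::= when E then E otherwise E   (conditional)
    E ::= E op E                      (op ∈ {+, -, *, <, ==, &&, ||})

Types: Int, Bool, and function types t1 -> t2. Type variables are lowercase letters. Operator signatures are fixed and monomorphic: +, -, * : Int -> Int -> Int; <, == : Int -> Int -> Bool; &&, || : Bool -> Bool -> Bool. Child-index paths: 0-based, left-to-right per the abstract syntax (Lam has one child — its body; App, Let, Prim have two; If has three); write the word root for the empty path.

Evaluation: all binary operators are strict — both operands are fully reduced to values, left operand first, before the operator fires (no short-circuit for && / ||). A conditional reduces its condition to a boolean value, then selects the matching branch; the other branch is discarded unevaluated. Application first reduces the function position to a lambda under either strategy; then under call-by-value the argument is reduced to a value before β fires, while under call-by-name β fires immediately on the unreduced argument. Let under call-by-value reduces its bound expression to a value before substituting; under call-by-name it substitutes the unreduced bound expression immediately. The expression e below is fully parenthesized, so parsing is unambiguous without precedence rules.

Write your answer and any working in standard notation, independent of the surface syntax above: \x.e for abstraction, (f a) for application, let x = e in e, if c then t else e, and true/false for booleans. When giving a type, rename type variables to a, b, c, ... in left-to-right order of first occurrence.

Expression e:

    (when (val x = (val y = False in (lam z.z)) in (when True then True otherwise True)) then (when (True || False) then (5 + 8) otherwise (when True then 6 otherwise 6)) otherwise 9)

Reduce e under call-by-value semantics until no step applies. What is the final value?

Derivation:
step 0: (if (let x = (let y = false in (\z.z)) in (if true then true else true)) then (if (true || false) then (5 + 8) else (if true then 6 else 6)) else 9)
step 1: [let@0.0] (if (let x = (\z.z) in (if true then true else true)) then (if (true || false) then (5 + 8) else (if true then 6 else 6)) else 9)
step 2: [let@0] (if (if true then true else true) then (if (true || false) then (5 + 8) else (if true then 6 else 6)) else 9)
step 3: [if@0] (if true then (if (true || false) then (5 + 8) else (if true then 6 else 6)) else 9)
step 4: [if@root] (if (true || false) then (5 + 8) else (if true then 6 else 6))
step 5: [delta@0] (if true then (5 + 8) else (if true then 6 else 6))
step 6: [if@root] (5 + 8)
step 7: [delta@root] 13

Answer: 13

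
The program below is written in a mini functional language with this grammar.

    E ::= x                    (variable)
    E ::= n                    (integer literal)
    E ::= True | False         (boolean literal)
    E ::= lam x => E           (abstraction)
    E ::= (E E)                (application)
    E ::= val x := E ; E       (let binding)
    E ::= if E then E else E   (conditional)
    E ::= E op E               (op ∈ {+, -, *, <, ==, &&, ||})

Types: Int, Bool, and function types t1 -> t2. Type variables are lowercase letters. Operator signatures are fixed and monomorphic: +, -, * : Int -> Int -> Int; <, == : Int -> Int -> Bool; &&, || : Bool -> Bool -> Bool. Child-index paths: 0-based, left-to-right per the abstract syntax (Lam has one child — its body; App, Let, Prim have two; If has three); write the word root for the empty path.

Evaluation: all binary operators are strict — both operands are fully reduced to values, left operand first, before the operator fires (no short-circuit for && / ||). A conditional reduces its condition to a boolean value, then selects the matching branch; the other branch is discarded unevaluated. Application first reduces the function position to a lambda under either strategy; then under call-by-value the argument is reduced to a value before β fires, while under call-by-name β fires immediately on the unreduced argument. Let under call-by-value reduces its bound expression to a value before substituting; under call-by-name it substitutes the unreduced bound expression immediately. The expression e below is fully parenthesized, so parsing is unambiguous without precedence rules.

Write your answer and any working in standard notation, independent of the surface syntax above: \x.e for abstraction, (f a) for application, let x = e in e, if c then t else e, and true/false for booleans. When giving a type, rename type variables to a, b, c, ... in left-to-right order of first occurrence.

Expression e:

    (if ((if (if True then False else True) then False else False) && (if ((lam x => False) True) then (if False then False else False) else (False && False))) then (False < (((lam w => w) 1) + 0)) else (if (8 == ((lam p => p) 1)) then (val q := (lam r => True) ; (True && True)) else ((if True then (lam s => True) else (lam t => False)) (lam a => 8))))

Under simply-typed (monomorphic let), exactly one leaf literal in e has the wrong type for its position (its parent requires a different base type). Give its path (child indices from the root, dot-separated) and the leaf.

Answer: 1.0 : false

Trace:
  unify Bool ~ Bool
  unify Bool ~ Bool
  unify Bool ~ Bool
  unify Bool ~ Bool
  unify Bool ~ Bool
\x._ : a -> Bool
  unify a -> Bool ~ Bool -> b
  unify a ~ Bool
  unify Bool ~ b
_ _ : Bool
  unify Bool ~ Bool
  unify Bool ~ Bool
  unify Bool ~ Bool
  unify Bool ~ Bool
  unify Bool ~ Bool
  unify Bool ~ Bool
  unify Bool ~ Bool
  unify Bool ~ Bool
  unify Bool ~ Int
  FAIL: mismatch Bool ~ Int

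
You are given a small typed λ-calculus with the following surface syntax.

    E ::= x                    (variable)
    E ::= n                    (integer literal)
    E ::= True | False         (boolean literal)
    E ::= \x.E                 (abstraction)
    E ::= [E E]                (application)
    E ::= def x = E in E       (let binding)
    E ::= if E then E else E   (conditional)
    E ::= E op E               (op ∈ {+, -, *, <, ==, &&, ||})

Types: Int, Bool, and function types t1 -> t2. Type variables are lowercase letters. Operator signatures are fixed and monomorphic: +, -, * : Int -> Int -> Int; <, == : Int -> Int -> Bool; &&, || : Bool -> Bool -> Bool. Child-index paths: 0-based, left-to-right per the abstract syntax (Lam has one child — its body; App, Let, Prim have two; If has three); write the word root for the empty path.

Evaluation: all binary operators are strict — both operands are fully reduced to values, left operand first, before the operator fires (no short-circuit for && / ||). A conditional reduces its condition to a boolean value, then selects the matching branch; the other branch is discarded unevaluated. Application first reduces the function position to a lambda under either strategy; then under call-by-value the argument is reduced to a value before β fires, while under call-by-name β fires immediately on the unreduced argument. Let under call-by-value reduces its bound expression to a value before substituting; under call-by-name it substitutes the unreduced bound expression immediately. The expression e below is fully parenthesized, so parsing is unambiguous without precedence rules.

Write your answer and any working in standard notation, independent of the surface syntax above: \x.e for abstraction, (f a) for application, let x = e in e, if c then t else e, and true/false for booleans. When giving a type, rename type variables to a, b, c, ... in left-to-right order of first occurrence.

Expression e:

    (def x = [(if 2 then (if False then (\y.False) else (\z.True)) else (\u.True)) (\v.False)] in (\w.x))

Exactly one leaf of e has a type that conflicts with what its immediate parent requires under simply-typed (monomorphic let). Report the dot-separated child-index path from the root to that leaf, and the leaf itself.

Derivation:
  unify Int ~ Bool
  FAIL: mismatch Int ~ Bool

Answer: 0.0.0 : 2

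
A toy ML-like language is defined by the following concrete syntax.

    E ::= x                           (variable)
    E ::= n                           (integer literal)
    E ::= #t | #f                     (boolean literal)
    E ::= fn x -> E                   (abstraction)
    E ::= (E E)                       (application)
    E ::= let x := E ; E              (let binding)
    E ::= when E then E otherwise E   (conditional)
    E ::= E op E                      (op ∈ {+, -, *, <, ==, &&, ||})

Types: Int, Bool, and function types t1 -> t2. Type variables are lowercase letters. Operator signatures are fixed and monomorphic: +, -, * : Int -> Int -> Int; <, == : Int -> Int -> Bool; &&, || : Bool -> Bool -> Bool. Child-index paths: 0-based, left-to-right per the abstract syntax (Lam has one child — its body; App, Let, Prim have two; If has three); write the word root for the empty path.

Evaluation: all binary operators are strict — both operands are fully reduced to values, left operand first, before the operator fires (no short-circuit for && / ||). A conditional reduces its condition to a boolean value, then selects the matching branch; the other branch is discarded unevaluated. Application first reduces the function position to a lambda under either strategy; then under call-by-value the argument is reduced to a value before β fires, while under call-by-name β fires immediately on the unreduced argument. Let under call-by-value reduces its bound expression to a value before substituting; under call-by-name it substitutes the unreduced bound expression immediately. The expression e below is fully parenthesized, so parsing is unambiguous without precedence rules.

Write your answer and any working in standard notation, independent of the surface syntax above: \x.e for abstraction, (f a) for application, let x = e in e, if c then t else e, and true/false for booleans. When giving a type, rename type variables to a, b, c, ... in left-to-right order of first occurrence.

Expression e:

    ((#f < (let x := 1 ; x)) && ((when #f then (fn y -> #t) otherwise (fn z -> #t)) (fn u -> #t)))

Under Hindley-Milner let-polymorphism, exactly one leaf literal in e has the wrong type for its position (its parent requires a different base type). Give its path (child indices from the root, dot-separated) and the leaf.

Answer: 0.0 : false

Working:
  unify Bool ~ Int
  FAIL: mismatch Bool ~ Int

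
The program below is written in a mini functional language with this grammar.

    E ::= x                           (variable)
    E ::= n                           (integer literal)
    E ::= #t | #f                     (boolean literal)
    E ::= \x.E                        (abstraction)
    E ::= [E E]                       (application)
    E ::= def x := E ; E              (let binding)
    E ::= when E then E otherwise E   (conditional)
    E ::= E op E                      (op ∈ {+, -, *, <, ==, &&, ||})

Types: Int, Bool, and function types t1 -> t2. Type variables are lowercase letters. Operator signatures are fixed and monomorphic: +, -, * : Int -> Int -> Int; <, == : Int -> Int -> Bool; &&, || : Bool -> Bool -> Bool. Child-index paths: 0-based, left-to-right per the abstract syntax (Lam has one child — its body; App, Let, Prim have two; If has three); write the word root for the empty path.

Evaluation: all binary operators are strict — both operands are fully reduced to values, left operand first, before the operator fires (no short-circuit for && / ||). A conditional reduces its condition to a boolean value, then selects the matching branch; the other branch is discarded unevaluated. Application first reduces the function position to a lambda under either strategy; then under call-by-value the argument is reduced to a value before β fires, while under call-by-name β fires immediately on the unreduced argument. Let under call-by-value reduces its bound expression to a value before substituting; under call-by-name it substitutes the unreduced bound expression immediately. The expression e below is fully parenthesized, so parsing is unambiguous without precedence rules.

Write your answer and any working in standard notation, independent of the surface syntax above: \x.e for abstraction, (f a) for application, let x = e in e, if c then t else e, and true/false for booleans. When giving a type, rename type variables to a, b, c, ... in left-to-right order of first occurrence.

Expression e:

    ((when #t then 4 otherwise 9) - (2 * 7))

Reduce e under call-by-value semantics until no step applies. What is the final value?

Trace:
step 0: ((if true then 4 else 9) - (2 * 7))
step 1: [if@0] (4 - (2 * 7))
step 2: [delta@1] (4 - 14)
step 3: [delta@root] -10

Answer: -10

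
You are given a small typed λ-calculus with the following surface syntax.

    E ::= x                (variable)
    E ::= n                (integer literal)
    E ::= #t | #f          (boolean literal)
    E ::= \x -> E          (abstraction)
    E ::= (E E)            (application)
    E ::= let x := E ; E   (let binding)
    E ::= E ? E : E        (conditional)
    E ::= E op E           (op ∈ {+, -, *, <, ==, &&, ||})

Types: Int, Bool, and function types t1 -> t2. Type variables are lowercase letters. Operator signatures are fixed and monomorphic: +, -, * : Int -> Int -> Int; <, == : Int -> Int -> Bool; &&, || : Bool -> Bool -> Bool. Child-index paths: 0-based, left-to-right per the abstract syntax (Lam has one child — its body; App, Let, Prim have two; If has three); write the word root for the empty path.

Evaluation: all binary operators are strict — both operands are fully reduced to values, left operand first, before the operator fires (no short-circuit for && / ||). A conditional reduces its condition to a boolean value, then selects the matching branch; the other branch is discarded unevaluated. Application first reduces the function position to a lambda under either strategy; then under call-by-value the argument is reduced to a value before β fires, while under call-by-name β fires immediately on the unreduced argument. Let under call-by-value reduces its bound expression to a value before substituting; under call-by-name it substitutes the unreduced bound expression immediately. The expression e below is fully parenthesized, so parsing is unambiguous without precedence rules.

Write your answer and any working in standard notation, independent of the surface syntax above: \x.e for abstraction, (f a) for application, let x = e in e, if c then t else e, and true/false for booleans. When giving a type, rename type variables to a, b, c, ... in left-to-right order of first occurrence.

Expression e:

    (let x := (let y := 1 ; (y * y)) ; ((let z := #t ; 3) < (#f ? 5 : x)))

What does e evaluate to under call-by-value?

Derivation:
step 0: (let x = (let y = 1 in (y * y)) in ((let z = true in 3) < (if false then 5 else x)))
step 1: [let@0] (let x = (1 * 1) in ((let z = true in 3) < (if false then 5 else x)))
step 2: [delta@0] (let x = 1 in ((let z = true in 3) < (if false then 5 else x)))
step 3: [let@root] ((let z = true in 3) < (if false then 5 else 1))
step 4: [let@0] (3 < (if false then 5 else 1))
step 5: [if@1] (3 < 1)
step 6: [delta@root] false

Answer: false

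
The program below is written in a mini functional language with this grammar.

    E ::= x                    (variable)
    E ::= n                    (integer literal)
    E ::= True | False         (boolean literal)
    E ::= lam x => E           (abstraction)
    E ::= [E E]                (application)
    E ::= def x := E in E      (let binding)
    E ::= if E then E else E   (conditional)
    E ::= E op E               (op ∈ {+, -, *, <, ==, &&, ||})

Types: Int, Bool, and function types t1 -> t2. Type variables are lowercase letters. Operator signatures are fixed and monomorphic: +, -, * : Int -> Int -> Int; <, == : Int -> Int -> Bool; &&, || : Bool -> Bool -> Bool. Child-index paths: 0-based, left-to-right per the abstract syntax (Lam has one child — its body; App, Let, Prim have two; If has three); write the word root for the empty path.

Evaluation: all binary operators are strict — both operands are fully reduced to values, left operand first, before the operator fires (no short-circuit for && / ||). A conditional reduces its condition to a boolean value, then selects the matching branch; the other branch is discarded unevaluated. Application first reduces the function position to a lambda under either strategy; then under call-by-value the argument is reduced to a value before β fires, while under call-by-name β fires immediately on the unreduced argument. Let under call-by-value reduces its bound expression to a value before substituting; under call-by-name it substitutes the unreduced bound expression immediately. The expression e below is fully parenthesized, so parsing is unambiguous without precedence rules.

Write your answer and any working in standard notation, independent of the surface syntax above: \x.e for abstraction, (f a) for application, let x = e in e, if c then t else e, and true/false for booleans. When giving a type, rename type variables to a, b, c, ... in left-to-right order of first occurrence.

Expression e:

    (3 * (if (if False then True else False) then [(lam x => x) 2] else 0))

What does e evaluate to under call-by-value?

Answer: 0

Derivation:
step 0: (3 * (if (if false then true else false) then ((\x.x) 2) else 0))
step 1: [if@1.0] (3 * (if false then ((\x.x) 2) else 0))
step 2: [if@1] (3 * 0)
step 3: [delta@root] 0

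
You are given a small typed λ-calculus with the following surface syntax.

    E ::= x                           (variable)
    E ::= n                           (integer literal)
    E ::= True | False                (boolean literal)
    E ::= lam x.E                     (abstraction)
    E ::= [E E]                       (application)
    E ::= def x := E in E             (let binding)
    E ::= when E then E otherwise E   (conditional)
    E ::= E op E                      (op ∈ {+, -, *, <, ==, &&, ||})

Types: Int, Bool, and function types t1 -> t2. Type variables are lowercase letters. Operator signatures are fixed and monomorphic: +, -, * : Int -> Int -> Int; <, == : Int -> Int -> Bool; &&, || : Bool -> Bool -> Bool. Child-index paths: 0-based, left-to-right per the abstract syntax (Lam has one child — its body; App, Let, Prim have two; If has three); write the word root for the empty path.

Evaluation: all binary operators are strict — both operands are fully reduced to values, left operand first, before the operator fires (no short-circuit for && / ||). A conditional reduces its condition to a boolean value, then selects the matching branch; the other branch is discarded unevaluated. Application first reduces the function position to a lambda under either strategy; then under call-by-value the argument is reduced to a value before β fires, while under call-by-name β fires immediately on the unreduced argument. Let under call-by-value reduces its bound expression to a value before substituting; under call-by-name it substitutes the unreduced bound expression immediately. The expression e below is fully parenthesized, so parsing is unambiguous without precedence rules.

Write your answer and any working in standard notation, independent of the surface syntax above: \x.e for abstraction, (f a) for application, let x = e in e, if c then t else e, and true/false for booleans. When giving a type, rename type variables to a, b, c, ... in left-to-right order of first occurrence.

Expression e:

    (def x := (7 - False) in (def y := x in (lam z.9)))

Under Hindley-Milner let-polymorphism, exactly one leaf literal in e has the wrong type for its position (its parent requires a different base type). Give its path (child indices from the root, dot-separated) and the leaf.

Answer: 0.1 : false

Trace:
  unify Int ~ Int
  unify Bool ~ Int
  FAIL: mismatch Bool ~ Int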